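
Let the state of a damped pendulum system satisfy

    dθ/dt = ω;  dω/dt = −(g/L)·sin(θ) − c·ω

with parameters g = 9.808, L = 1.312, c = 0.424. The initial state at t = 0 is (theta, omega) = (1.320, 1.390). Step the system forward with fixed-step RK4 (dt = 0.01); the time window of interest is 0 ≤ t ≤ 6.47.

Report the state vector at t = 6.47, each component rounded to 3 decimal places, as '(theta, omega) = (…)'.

t=0.000: state=(1.320, 1.390)
step 1 (dt=0.01): k1=(1.390, -7.831), k2=(1.351, -7.827), k3=(1.351, -7.827), k4=(1.312, -7.822); state += dt/6·(k1+2k2+2k3+k4)
t=0.010: state=(1.334, 1.312)
t=0.020: state=(1.346, 1.234)
t=0.030: state=(1.358, 1.156)
continuing one RK4 step at a time; state shown every 25 steps (Δt=0.25):
t=0.250: state=(1.428, -0.500)
t=0.500: state=(1.090, -2.145)
t=0.750: state=(0.409, -3.132)
t=1.000: state=(-0.366, -2.831)
t=1.250: state=(-0.915, -1.452)
t=1.500: state=(-1.070, 0.211)
t=1.750: state=(-0.828, 1.656)
t=2.000: state=(-0.297, 2.441)
t=2.250: state=(0.302, 2.171)
t=2.500: state=(0.717, 1.052)
t=2.750: state=(0.808, -0.315)
t=3.000: state=(0.579, -1.444)
t=3.250: state=(0.141, -1.929)
t=3.500: state=(-0.313, -1.563)
t=3.750: state=(-0.590, -0.598)
t=4.000: state=(-0.602, 0.491)
t=4.250: state=(-0.369, 1.290)
t=4.500: state=(-0.007, 1.492)
t=4.750: state=(0.321, 1.044)
t=5.000: state=(0.483, 0.215)
t=5.250: state=(0.429, -0.614)
t=5.500: state=(0.203, -1.117)
t=5.750: state=(-0.085, -1.104)
t=6.000: state=(-0.309, -0.625)
t=6.250: state=(-0.381, 0.062)
t=6.470: state=(-0.305, 0.598)

(theta, omega) = (-0.305, 0.598)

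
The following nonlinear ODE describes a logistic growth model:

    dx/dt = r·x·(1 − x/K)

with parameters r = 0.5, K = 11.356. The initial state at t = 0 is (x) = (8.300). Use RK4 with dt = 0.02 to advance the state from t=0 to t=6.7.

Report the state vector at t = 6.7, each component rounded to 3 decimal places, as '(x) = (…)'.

t=0.000: state=(8.300)
step 1 (dt=0.02): k1=(1.117), k2=(1.114), k3=(1.114), k4=(1.112); state += dt/6·(k1+2k2+2k3+k4)
t=0.020: state=(8.322)
t=0.040: state=(8.344)
t=0.060: state=(8.367)
continuing one RK4 step at a time; state shown every 25 steps (Δt=0.5):
t=0.500: state=(8.825)
t=1.000: state=(9.283)
t=1.500: state=(9.674)
t=2.000: state=(10.001)
t=2.500: state=(10.272)
t=3.000: state=(10.494)
t=3.500: state=(10.673)
t=4.000: state=(10.817)
t=4.500: state=(10.932)
t=5.000: state=(11.023)
t=5.500: state=(11.095)
t=6.000: state=(11.152)
t=6.500: state=(11.196)
t=6.700: state=(11.211)

(x) = (11.211)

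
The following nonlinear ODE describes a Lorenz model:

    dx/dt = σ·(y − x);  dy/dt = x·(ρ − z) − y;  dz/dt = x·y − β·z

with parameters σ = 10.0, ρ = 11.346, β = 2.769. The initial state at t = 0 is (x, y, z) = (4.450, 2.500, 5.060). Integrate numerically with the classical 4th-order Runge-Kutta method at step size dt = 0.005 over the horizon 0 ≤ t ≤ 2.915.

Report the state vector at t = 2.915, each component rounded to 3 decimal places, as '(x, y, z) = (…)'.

t=0.000: state=(4.450, 2.500, 5.060)
step 1 (dt=0.005): k1=(-19.500, 25.473, -2.886), k2=(-18.376, 25.134, -2.708), k3=(-18.412, 25.151, -2.706), k4=(-17.322, 24.827, -2.531); state += dt/6·(k1+2k2+2k3+k4)
t=0.005: state=(4.358, 2.626, 5.046)
t=0.010: state=(4.277, 2.748, 5.035)
t=0.015: state=(4.205, 2.868, 5.025)
continuing one RK4 step at a time; state shown every 20 steps (Δt=0.1):
t=0.100: state=(4.045, 4.686, 5.127)
t=0.200: state=(5.207, 6.739, 6.209)
t=0.300: state=(6.819, 8.334, 8.777)
t=0.400: state=(7.819, 8.111, 12.126)
t=0.500: state=(7.261, 5.949, 13.934)
t=0.600: state=(5.618, 3.887, 13.278)
t=0.700: state=(4.145, 3.015, 11.474)
t=0.800: state=(3.396, 3.007, 9.652)
t=0.900: state=(3.307, 3.490, 8.248)
t=1.000: state=(3.718, 4.340, 7.445)
t=1.100: state=(4.520, 5.482, 7.417)
t=1.200: state=(5.571, 6.655, 8.334)
t=1.300: state=(6.529, 7.266, 10.080)
t=1.400: state=(6.873, 6.775, 11.848)
t=1.500: state=(6.361, 5.511, 12.562)
t=1.600: state=(5.389, 4.405, 12.035)
t=1.700: state=(4.555, 3.918, 10.890)
t=1.800: state=(4.151, 3.978, 9.726)
t=1.900: state=(4.188, 4.419, 8.885)
t=2.000: state=(4.579, 5.111, 8.556)
t=2.100: state=(5.199, 5.875, 8.847)
t=2.200: state=(5.847, 6.418, 9.710)
t=2.300: state=(6.244, 6.426, 10.804)
t=2.400: state=(6.179, 5.879, 11.562)
t=2.500: state=(5.716, 5.144, 11.626)
t=2.600: state=(5.146, 4.626, 11.107)
t=2.700: state=(4.742, 4.471, 10.359)
t=2.800: state=(4.618, 4.639, 9.697)
t=2.900: state=(4.766, 5.029, 9.324)
t=2.915: state=(4.808, 5.099, 9.301)

(x, y, z) = (4.808, 5.099, 9.301)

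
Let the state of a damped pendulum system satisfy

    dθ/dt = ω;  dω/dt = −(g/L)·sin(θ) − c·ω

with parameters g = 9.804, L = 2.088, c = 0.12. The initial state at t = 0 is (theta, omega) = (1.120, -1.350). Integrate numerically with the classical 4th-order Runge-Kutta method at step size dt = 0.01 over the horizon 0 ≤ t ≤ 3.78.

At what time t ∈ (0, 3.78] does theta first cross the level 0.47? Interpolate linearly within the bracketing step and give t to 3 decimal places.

t=0.000: state=(1.120, -1.350)
step 1 (dt=0.01): k1=(-1.350, -4.064), k2=(-1.370, -4.048), k3=(-1.370, -4.048), k4=(-1.390, -4.031); state += dt/6·(k1+2k2+2k3+k4)
t=0.010: state=(1.106, -1.390)
t=0.020: state=(1.092, -1.431)
t=0.030: state=(1.078, -1.470)
continuing one RK4 step at a time; state shown every 20 steps (Δt=0.2):
t=0.200: state=(0.774, -2.074)
t=0.330: state=(0.482, -2.398)
next step: t=0.340: state=(0.458, -2.416) — theta has crossed 0.47
linear interpolation between t=0.330 (0.48199) and t=0.340 (0.45792) → t≈0.335

t = 0.335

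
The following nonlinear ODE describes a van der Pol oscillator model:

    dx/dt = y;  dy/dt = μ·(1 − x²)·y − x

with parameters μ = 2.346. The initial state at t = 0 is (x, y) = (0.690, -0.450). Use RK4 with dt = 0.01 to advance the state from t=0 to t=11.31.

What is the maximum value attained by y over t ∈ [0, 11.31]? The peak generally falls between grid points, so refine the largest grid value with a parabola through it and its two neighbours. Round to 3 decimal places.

max y = 4.243

t=0.000: state=(0.690, -0.450)
step 1 (dt=0.01): k1=(-0.450, -1.243), k2=(-0.456, -1.252), k3=(-0.456, -1.252), k4=(-0.463, -1.261); state += dt/6·(k1+2k2+2k3+k4)
t=0.010: state=(0.685, -0.463)
t=0.020: state=(0.681, -0.475)
t=0.030: state=(0.676, -0.488)
continuing one RK4 step at a time; state shown every 50 steps (Δt=0.5):
t=0.500: state=(0.250, -1.493)
t=1.000: state=(-1.065, -3.466)
t=1.500: state=(-1.908, -0.135)
t=2.000: state=(-1.821, 0.300)
t=2.500: state=(-1.652, 0.371)
t=3.000: state=(-1.445, 0.466)
t=3.500: state=(-1.170, 0.662)
t=4.000: state=(-0.726, 1.236)
t=4.500: state=(0.356, 3.580)
t=5.000: state=(1.945, 0.947)
t=5.500: state=(1.974, -0.249)
t=6.000: state=(1.830, -0.315)
t=6.500: state=(1.660, -0.370)
t=7.000: state=(1.454, -0.462)
t=7.500: state=(1.182, -0.651)
t=8.000: state=(0.748, -1.199)
t=8.500: state=(-0.292, -3.452)
t=9.000: state=(-1.926, -1.102)
t=9.500: state=(-1.979, 0.243)
t=10.000: state=(-1.836, 0.313)
t=10.500: state=(-1.666, 0.368)
t=11.000: state=(-1.462, 0.457)
t=11.310: state=(-1.307, 0.552)
largest grid value and its neighbours: y(4.640)=4.23965, y(4.650)=4.24283, y(4.660)=4.23752
parabola through these three points peaks at t≈4.649 with y≈4.24290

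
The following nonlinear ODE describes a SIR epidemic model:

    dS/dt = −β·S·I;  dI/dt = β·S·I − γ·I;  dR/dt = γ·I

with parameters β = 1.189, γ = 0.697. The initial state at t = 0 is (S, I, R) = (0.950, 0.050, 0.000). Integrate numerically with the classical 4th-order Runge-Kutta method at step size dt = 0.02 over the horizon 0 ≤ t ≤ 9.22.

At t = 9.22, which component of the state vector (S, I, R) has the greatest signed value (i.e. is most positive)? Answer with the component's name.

t=0.000: state=(0.950, 0.050, 0.000)
step 1 (dt=0.02): k1=(-0.056, 0.022, 0.035), k2=(-0.057, 0.022, 0.035), k3=(-0.057, 0.022, 0.035), k4=(-0.057, 0.022, 0.035); state += dt/6·(k1+2k2+2k3+k4)
t=0.020: state=(0.949, 0.050, 0.001)
t=0.040: state=(0.948, 0.051, 0.001)
t=0.060: state=(0.947, 0.051, 0.002)
continuing one RK4 step at a time; state shown every 25 steps (Δt=0.5):
t=0.500: state=(0.919, 0.062, 0.019)
t=1.000: state=(0.883, 0.074, 0.043)
t=1.500: state=(0.841, 0.087, 0.071)
t=2.000: state=(0.796, 0.100, 0.104)
t=2.500: state=(0.747, 0.112, 0.141)
t=3.000: state=(0.697, 0.122, 0.182)
t=3.500: state=(0.647, 0.128, 0.225)
t=4.000: state=(0.599, 0.131, 0.271)
t=4.500: state=(0.554, 0.130, 0.316)
t=5.000: state=(0.513, 0.126, 0.361)
t=5.500: state=(0.477, 0.119, 0.403)
t=6.000: state=(0.446, 0.111, 0.444)
t=6.500: state=(0.419, 0.101, 0.480)
t=7.000: state=(0.395, 0.091, 0.514)
t=7.500: state=(0.376, 0.081, 0.544)
t=8.000: state=(0.359, 0.071, 0.570)
t=8.500: state=(0.345, 0.062, 0.593)
t=9.000: state=(0.334, 0.053, 0.613)
t=9.220: state=(0.329, 0.050, 0.621)
compare at T: S=0.329, I=0.050, R=0.621

largest component: R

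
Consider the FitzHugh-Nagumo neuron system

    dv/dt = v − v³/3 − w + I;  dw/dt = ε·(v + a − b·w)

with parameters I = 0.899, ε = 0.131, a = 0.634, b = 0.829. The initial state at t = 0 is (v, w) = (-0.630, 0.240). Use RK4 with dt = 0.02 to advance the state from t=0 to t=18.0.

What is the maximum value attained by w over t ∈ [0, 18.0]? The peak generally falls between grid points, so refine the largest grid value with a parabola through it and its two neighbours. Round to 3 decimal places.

max w = 1.728

t=0.000: state=(-0.630, 0.240)
step 1 (dt=0.02): k1=(0.112, -0.026), k2=(0.113, -0.025), k3=(0.113, -0.025), k4=(0.114, -0.025); state += dt/6·(k1+2k2+2k3+k4)
t=0.020: state=(-0.628, 0.239)
t=0.040: state=(-0.625, 0.239)
t=0.060: state=(-0.623, 0.238)
continuing one RK4 step at a time; state shown every 50 steps (Δt=1):
t=1.000: state=(-0.459, 0.225)
t=2.000: state=(-0.071, 0.245)
t=3.000: state=(0.835, 0.340)
t=4.000: state=(1.724, 0.553)
t=5.000: state=(1.806, 0.798)
t=6.000: state=(1.722, 1.014)
t=7.000: state=(1.624, 1.196)
t=8.000: state=(1.523, 1.347)
t=9.000: state=(1.420, 1.470)
t=10.000: state=(1.313, 1.567)
t=11.000: state=(1.200, 1.640)
t=12.000: state=(1.077, 1.691)
t=13.000: state=(0.933, 1.721)
t=14.000: state=(0.747, 1.727)
t=15.000: state=(0.463, 1.704)
t=16.000: state=(-0.104, 1.634)
t=17.000: state=(-1.243, 1.464)
t=18.000: state=(-1.821, 1.189)
largest grid value and its neighbours: w(13.740)=1.72784, w(13.760)=1.72785, w(13.780)=1.72784
parabola through these three points peaks at t≈13.756 with w≈1.72785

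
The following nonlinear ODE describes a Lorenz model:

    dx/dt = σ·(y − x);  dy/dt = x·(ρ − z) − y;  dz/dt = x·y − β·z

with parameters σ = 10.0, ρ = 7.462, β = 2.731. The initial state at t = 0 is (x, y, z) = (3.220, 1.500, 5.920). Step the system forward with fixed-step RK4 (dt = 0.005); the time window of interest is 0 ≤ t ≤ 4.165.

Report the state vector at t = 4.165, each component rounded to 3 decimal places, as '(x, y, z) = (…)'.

t=0.000: state=(3.220, 1.500, 5.920)
step 1 (dt=0.005): k1=(-17.200, 3.465, -11.338), k2=(-16.683, 3.480, -11.297), k3=(-16.696, 3.482, -11.295), k4=(-16.191, 3.496, -11.254); state += dt/6·(k1+2k2+2k3+k4)
t=0.005: state=(3.137, 1.517, 5.864)
t=0.010: state=(3.058, 1.535, 5.807)
t=0.015: state=(2.984, 1.553, 5.752)
continuing one RK4 step at a time; state shown every 40 steps (Δt=0.2):
t=0.200: state=(2.173, 2.311, 4.119)
t=0.400: state=(2.986, 3.609, 3.559)
t=0.600: state=(4.483, 5.269, 4.728)
t=0.800: state=(5.523, 5.616, 7.249)
t=1.000: state=(4.797, 4.141, 8.147)
t=1.200: state=(3.639, 3.246, 6.985)
t=1.400: state=(3.319, 3.370, 5.743)
t=1.600: state=(3.720, 4.036, 5.326)
t=1.800: state=(4.403, 4.714, 5.887)
t=2.000: state=(4.748, 4.749, 6.846)
t=2.200: state=(4.452, 4.206, 7.154)
t=2.400: state=(3.994, 3.824, 6.703)
t=2.600: state=(3.850, 3.873, 6.167)
t=2.800: state=(4.036, 4.178, 6.014)
t=3.000: state=(4.317, 4.431, 6.285)
t=3.200: state=(4.421, 4.406, 6.649)
t=3.400: state=(4.289, 4.191, 6.738)
t=3.600: state=(4.111, 4.046, 6.546)
t=3.800: state=(4.062, 4.077, 6.331)
t=4.000: state=(4.147, 4.208, 6.287)
t=4.165: state=(4.243, 4.291, 6.382)

(x, y, z) = (4.243, 4.291, 6.382)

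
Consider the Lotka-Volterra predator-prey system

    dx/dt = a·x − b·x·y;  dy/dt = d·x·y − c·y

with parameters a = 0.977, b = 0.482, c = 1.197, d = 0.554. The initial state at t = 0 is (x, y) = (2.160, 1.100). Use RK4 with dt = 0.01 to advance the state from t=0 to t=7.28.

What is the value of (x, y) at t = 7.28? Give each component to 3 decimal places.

(x, y) = (3.404, 1.818)

t=0.000: state=(2.160, 1.100)
step 1 (dt=0.01): k1=(0.965, -0.000), k2=(0.967, 0.003), k3=(0.967, 0.003), k4=(0.969, 0.005); state += dt/6·(k1+2k2+2k3+k4)
t=0.010: state=(2.170, 1.100)
t=0.020: state=(2.179, 1.100)
t=0.030: state=(2.189, 1.100)
continuing one RK4 step at a time; state shown every 25 steps (Δt=0.25):
t=0.250: state=(2.413, 1.119)
t=0.500: state=(2.684, 1.181)
t=0.750: state=(2.953, 1.294)
t=1.000: state=(3.195, 1.469)
t=1.250: state=(3.369, 1.717)
t=1.500: state=(3.432, 2.042)
t=1.750: state=(3.349, 2.425)
t=2.000: state=(3.116, 2.818)
t=2.250: state=(2.775, 3.144)
t=2.500: state=(2.394, 3.334)
t=2.750: state=(2.039, 3.358)
t=3.000: state=(1.747, 3.233)
t=3.250: state=(1.531, 3.005)
t=3.500: state=(1.383, 2.724)
t=3.750: state=(1.295, 2.430)
t=4.000: state=(1.255, 2.148)
t=4.250: state=(1.256, 1.894)
t=4.500: state=(1.294, 1.675)
t=4.750: state=(1.365, 1.492)
t=5.000: state=(1.470, 1.346)
t=5.250: state=(1.607, 1.234)
t=5.500: state=(1.777, 1.156)
t=5.750: state=(1.979, 1.111)
t=6.000: state=(2.212, 1.101)
t=6.250: state=(2.471, 1.128)
t=6.500: state=(2.743, 1.200)
t=6.750: state=(3.009, 1.326)
t=7.000: state=(3.239, 1.516)
t=7.250: state=(3.393, 1.781)
t=7.280: state=(3.404, 1.818)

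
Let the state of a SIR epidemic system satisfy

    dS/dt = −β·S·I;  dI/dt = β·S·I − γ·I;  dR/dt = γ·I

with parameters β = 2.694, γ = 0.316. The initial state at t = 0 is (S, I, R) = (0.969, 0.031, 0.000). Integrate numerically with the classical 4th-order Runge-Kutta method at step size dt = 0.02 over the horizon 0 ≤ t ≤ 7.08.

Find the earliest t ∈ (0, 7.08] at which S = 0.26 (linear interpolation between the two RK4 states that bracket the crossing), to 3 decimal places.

t=0.000: state=(0.969, 0.031, 0.000)
step 1 (dt=0.02): k1=(-0.081, 0.071, 0.010), k2=(-0.083, 0.073, 0.010), k3=(-0.083, 0.073, 0.010), k4=(-0.085, 0.074, 0.010); state += dt/6·(k1+2k2+2k3+k4)
t=0.020: state=(0.967, 0.032, 0.000)
t=0.040: state=(0.966, 0.034, 0.000)
t=0.060: state=(0.964, 0.036, 0.001)
continuing one RK4 step at a time; state shown every 25 steps (Δt=0.5):
t=0.500: state=(0.897, 0.094, 0.009)
t=1.000: state=(0.724, 0.242, 0.034)
t=1.500: state=(0.452, 0.458, 0.089)
t=1.880: state=(0.264, 0.584, 0.153)
next step: t=1.900: state=(0.255, 0.588, 0.156) — S has crossed 0.26
linear interpolation between t=1.880 (0.26362) and t=1.900 (0.25543) → t≈1.889

t = 1.889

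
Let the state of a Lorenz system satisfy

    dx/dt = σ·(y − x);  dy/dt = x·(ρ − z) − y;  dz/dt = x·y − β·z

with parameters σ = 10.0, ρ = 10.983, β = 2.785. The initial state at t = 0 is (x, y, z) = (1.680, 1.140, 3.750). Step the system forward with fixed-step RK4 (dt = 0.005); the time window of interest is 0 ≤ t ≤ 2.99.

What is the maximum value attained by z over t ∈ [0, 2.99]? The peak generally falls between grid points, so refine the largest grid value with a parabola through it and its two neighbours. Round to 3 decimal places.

t=0.000: state=(1.680, 1.140, 3.750)
step 1 (dt=0.005): k1=(-5.400, 11.011, -8.529), k2=(-4.990, 10.922, -8.439), k3=(-5.002, 10.929, -8.438), k4=(-4.603, 10.846, -8.349); state += dt/6·(k1+2k2+2k3+k4)
t=0.005: state=(1.655, 1.195, 3.708)
t=0.010: state=(1.634, 1.249, 3.667)
t=0.015: state=(1.616, 1.302, 3.626)
continuing one RK4 step at a time; state shown every 20 steps (Δt=0.1):
t=0.100: state=(1.727, 2.205, 3.079)
t=0.200: state=(2.510, 3.589, 2.864)
t=0.300: state=(3.904, 5.623, 3.466)
t=0.400: state=(5.906, 8.111, 5.627)
t=0.500: state=(7.940, 9.507, 9.824)
t=0.600: state=(8.438, 7.704, 13.908)
t=0.700: state=(6.718, 4.368, 14.534)
t=0.800: state=(4.453, 2.515, 12.586)
t=0.900: state=(3.031, 2.113, 10.234)
t=1.000: state=(2.522, 2.366, 8.266)
t=1.100: state=(2.633, 2.984, 6.847)
t=1.200: state=(3.195, 3.964, 6.061)
t=1.300: state=(4.163, 5.321, 6.085)
t=1.400: state=(5.457, 6.830, 7.196)
t=1.500: state=(6.721, 7.747, 9.427)
t=1.600: state=(7.248, 7.187, 11.830)
t=1.700: state=(6.609, 5.496, 12.836)
t=1.800: state=(5.332, 4.047, 12.159)
t=1.900: state=(4.255, 3.439, 10.719)
t=2.000: state=(3.729, 3.485, 9.287)
t=2.100: state=(3.729, 3.953, 8.222)
t=2.200: state=(4.140, 4.722, 7.706)
t=2.300: state=(4.850, 5.658, 7.880)
t=2.400: state=(5.676, 6.467, 8.787)
t=2.500: state=(6.306, 6.713, 10.162)
t=2.600: state=(6.404, 6.183, 11.324)
t=2.700: state=(5.924, 5.248, 11.655)
t=2.800: state=(5.199, 4.495, 11.160)
t=2.900: state=(4.616, 4.184, 10.275)
t=2.990: state=(4.369, 4.253, 9.488)
largest grid value and its neighbours: z(0.660)=14.73789, z(0.665)=14.74174, z(0.670)=14.73653
parabola through these three points peaks at t≈0.665 with z≈14.74177

max z = 14.742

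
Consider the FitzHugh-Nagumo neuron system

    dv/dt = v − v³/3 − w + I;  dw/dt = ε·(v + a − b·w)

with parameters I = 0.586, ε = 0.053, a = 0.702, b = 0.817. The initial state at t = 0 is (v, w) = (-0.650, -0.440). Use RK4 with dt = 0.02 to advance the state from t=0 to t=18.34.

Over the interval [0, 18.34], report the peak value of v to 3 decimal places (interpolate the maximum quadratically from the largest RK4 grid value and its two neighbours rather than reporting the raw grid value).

t=0.000: state=(-0.650, -0.440)
step 1 (dt=0.02): k1=(0.468, 0.022), k2=(0.470, 0.022), k3=(0.470, 0.022), k4=(0.473, 0.022); state += dt/6·(k1+2k2+2k3+k4)
t=0.020: state=(-0.641, -0.440)
t=0.040: state=(-0.631, -0.439)
t=0.060: state=(-0.621, -0.439)
continuing one RK4 step at a time; state shown every 50 steps (Δt=1):
t=1.000: state=(0.035, -0.403)
t=2.000: state=(1.444, -0.313)
t=3.000: state=(2.005, -0.168)
t=4.000: state=(1.994, -0.020)
t=5.000: state=(1.948, 0.119)
t=6.000: state=(1.899, 0.250)
t=7.000: state=(1.850, 0.373)
t=8.000: state=(1.801, 0.489)
t=9.000: state=(1.752, 0.596)
t=10.000: state=(1.701, 0.697)
t=11.000: state=(1.650, 0.791)
t=12.000: state=(1.597, 0.878)
t=13.000: state=(1.543, 0.959)
t=14.000: state=(1.488, 1.033)
t=15.000: state=(1.430, 1.101)
t=16.000: state=(1.368, 1.164)
t=17.000: state=(1.303, 1.220)
t=18.000: state=(1.231, 1.270)
t=18.340: state=(1.205, 1.286)
largest grid value and its neighbours: v(3.280)=2.01400, v(3.300)=2.01403, v(3.320)=2.01400
parabola through these three points peaks at t≈3.300 with v≈2.01403

max v = 2.014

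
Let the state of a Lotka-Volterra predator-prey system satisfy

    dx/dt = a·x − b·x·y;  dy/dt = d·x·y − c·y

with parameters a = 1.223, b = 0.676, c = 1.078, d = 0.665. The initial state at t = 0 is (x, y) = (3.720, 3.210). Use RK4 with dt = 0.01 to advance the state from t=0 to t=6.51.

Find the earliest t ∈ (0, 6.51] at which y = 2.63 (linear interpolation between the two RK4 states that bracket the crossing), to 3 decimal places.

t=0.000: state=(3.720, 3.210)
step 1 (dt=0.01): k1=(-3.523, 4.481), k2=(-3.562, 4.474), k3=(-3.562, 4.473), k4=(-3.600, 4.466); state += dt/6·(k1+2k2+2k3+k4)
t=0.010: state=(3.684, 3.255)
t=0.020: state=(3.648, 3.299)
t=0.030: state=(3.611, 3.344)
continuing one RK4 step at a time; state shown every 25 steps (Δt=0.25):
t=0.250: state=(2.688, 4.188)
t=0.500: state=(1.721, 4.597)
t=0.750: state=(1.084, 4.412)
t=1.000: state=(0.727, 3.906)
t=1.250: state=(0.536, 3.308)
t=1.500: state=(0.437, 2.737)
t=1.550: state=(0.425, 2.630)
next step: t=1.560: state=(0.422, 2.610) — y has crossed 2.63
linear interpolation between t=1.550 (2.63044) and t=1.560 (2.60957) → t≈1.550

t = 1.550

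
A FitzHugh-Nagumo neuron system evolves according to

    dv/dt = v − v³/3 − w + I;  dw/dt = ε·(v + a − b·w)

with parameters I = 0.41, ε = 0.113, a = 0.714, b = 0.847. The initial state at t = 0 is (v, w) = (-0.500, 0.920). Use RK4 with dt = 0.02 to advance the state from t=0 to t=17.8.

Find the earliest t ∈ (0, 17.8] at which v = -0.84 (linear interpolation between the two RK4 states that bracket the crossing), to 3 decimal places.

t=0.000: state=(-0.500, 0.920)
step 1 (dt=0.02): k1=(-0.968, -0.064), k2=(-0.975, -0.065), k3=(-0.975, -0.065), k4=(-0.981, -0.066); state += dt/6·(k1+2k2+2k3+k4)
t=0.020: state=(-0.519, 0.919)
t=0.040: state=(-0.539, 0.917)
t=0.060: state=(-0.559, 0.916)
t=0.320: state=(-0.839, 0.894)
next step: t=0.340: state=(-0.861, 0.892) — v has crossed -0.84
linear interpolation between t=0.320 (-0.83874) and t=0.340 (-0.86130) → t≈0.321

t = 0.321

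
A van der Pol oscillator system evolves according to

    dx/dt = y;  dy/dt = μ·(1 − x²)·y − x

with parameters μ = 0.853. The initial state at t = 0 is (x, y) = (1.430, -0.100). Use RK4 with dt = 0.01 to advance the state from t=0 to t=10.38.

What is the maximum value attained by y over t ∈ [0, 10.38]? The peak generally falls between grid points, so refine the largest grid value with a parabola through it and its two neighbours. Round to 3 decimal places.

t=0.000: state=(1.430, -0.100)
step 1 (dt=0.01): k1=(-0.100, -1.341), k2=(-0.107, -1.335), k3=(-0.107, -1.335), k4=(-0.113, -1.328); state += dt/6·(k1+2k2+2k3+k4)
t=0.010: state=(1.429, -0.113)
t=0.020: state=(1.428, -0.127)
t=0.030: state=(1.426, -0.140)
continuing one RK4 step at a time; state shown every 50 steps (Δt=0.5):
t=0.500: state=(1.235, -0.648)
t=1.000: state=(0.790, -1.149)
t=1.500: state=(0.047, -1.866)
t=2.000: state=(-1.037, -2.236)
t=2.500: state=(-1.827, -0.743)
t=3.000: state=(-1.885, 0.327)
t=3.500: state=(-1.611, 0.727)
t=4.000: state=(-1.166, 1.070)
t=4.500: state=(-0.501, 1.651)
t=5.000: state=(0.537, 2.465)
t=5.500: state=(1.667, 1.587)
t=6.000: state=(2.001, -0.041)
t=6.500: state=(1.818, -0.592)
t=7.000: state=(1.448, -0.885)
t=7.500: state=(0.913, -1.294)
t=8.000: state=(0.095, -2.043)
t=8.500: state=(-1.096, -2.444)
t=9.000: state=(-1.925, -0.703)
t=9.500: state=(-1.957, 0.365)
t=10.000: state=(-1.674, 0.725)
t=10.380: state=(-1.358, 0.950)
largest grid value and its neighbours: y(5.090)=2.51694, y(5.100)=2.51780, y(5.110)=2.51755
parabola through these three points peaks at t≈5.103 with y≈2.51784

max y = 2.518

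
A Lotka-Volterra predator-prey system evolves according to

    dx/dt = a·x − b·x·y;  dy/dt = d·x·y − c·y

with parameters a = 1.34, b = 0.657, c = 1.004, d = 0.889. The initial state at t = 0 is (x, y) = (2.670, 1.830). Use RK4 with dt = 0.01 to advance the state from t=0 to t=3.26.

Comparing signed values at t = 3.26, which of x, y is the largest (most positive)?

largest component: y

t=0.000: state=(2.670, 1.830)
step 1 (dt=0.01): k1=(0.368, 2.506), k2=(0.346, 2.527), k3=(0.346, 2.527), k4=(0.324, 2.547); state += dt/6·(k1+2k2+2k3+k4)
t=0.010: state=(2.673, 1.855)
t=0.020: state=(2.676, 1.881)
t=0.030: state=(2.679, 1.907)
continuing one RK4 step at a time; state shown every 20 steps (Δt=0.2):
t=0.200: state=(2.646, 2.409)
t=0.400: state=(2.411, 3.099)
t=0.600: state=(2.006, 3.761)
t=0.800: state=(1.548, 4.219)
t=1.000: state=(1.146, 4.379)
t=1.200: state=(0.847, 4.270)
t=1.400: state=(0.643, 3.983)
t=1.600: state=(0.510, 3.607)
t=1.800: state=(0.426, 3.205)
t=2.000: state=(0.375, 2.815)
t=2.200: state=(0.347, 2.455)
t=2.400: state=(0.336, 2.133)
t=2.600: state=(0.338, 1.853)
t=2.800: state=(0.352, 1.611)
t=3.000: state=(0.378, 1.406)
t=3.200: state=(0.415, 1.234)
t=3.260: state=(0.429, 1.189)
compare at T: x=0.429, y=1.189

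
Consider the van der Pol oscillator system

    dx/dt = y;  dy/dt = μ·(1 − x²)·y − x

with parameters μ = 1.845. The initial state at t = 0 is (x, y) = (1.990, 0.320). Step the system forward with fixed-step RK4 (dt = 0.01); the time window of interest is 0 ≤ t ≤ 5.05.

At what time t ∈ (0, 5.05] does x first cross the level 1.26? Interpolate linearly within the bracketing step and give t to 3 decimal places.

t = 1.900

t=0.000: state=(1.990, 0.320)
step 1 (dt=0.01): k1=(0.320, -3.738), k2=(0.301, -3.641), k3=(0.302, -3.643), k4=(0.284, -3.548); state += dt/6·(k1+2k2+2k3+k4)
t=0.010: state=(1.993, 0.284)
t=0.020: state=(1.996, 0.249)
t=0.030: state=(1.998, 0.216)
continuing one RK4 step at a time; state shown every 20 steps (Δt=0.2):
t=0.200: state=(2.000, -0.136)
t=0.400: state=(1.955, -0.290)
t=0.600: state=(1.890, -0.352)
t=0.800: state=(1.816, -0.389)
t=1.000: state=(1.735, -0.422)
t=1.200: state=(1.647, -0.459)
t=1.400: state=(1.551, -0.503)
t=1.600: state=(1.445, -0.559)
t=1.800: state=(1.326, -0.635)
t=1.900: state=(1.260, -0.682)
next step: t=1.910: state=(1.253, -0.688) — x has crossed 1.26
linear interpolation between t=1.900 (1.26008) and t=1.910 (1.25323) → t≈1.900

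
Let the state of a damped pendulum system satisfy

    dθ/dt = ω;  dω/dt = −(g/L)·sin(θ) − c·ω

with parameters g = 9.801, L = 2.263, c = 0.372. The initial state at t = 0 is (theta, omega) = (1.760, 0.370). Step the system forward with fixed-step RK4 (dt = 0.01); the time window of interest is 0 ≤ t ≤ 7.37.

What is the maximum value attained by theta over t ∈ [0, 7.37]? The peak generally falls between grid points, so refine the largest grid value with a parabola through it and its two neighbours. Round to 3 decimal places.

t=0.000: state=(1.760, 0.370)
step 1 (dt=0.01): k1=(0.370, -4.391), k2=(0.348, -4.382), k3=(0.348, -4.382), k4=(0.326, -4.372); state += dt/6·(k1+2k2+2k3+k4)
t=0.010: state=(1.763, 0.326)
t=0.020: state=(1.767, 0.283)
t=0.030: state=(1.769, 0.239)
continuing one RK4 step at a time; state shown every 25 steps (Δt=0.25):
t=0.250: state=(1.720, -0.678)
t=0.500: state=(1.427, -1.648)
t=0.750: state=(0.909, -2.447)
t=1.000: state=(0.242, -2.784)
t=1.250: state=(-0.424, -2.432)
t=1.500: state=(-0.930, -1.558)
t=1.750: state=(-1.189, -0.509)
t=2.000: state=(-1.187, 0.504)
t=2.250: state=(-0.949, 1.371)
t=2.500: state=(-0.526, 1.946)
t=2.750: state=(-0.016, 2.045)
t=3.000: state=(0.453, 1.629)
t=3.250: state=(0.770, 0.878)
t=3.500: state=(0.883, 0.027)
t=3.750: state=(0.790, -0.754)
t=4.000: state=(0.524, -1.324)
t=4.250: state=(0.156, -1.552)
t=4.500: state=(-0.218, -1.375)
t=4.750: state=(-0.504, -0.877)
t=5.000: state=(-0.643, -0.226)
t=5.250: state=(-0.618, 0.415)
t=5.500: state=(-0.448, 0.911)
t=5.750: state=(-0.184, 1.153)
t=6.000: state=(0.103, 1.089)
t=6.250: state=(0.338, 0.758)
t=6.500: state=(0.469, 0.274)
t=6.750: state=(0.474, -0.229)
t=7.000: state=(0.363, -0.636)
t=7.250: state=(0.172, -0.855)
t=7.370: state=(0.067, -0.878)
largest grid value and its neighbours: theta(0.080)=1.77571, theta(0.090)=1.77574, theta(0.100)=1.77535
parabola through these three points peaks at t≈0.086 with theta≈1.77578

max theta = 1.776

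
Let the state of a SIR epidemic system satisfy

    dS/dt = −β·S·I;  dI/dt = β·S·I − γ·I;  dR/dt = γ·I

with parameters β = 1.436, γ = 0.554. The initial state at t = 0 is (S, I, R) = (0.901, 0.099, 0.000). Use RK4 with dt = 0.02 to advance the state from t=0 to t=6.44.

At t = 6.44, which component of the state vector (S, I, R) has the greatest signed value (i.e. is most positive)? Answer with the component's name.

t=0.000: state=(0.901, 0.099, 0.000)
step 1 (dt=0.02): k1=(-0.128, 0.073, 0.055), k2=(-0.129, 0.074, 0.055), k3=(-0.129, 0.074, 0.055), k4=(-0.130, 0.074, 0.056); state += dt/6·(k1+2k2+2k3+k4)
t=0.020: state=(0.898, 0.100, 0.001)
t=0.040: state=(0.896, 0.102, 0.002)
t=0.060: state=(0.893, 0.103, 0.003)
continuing one RK4 step at a time; state shown every 25 steps (Δt=0.5):
t=0.500: state=(0.827, 0.140, 0.033)
t=1.000: state=(0.736, 0.186, 0.078)
t=1.500: state=(0.634, 0.230, 0.136)
t=2.000: state=(0.530, 0.265, 0.205)
t=2.500: state=(0.435, 0.284, 0.281)
t=3.000: state=(0.354, 0.286, 0.360)
t=3.500: state=(0.289, 0.272, 0.438)
t=4.000: state=(0.240, 0.250, 0.511)
t=4.500: state=(0.203, 0.222, 0.576)
t=5.000: state=(0.175, 0.192, 0.633)
t=5.500: state=(0.154, 0.164, 0.682)
t=6.000: state=(0.138, 0.138, 0.724)
t=6.440: state=(0.127, 0.118, 0.755)
compare at T: S=0.127, I=0.118, R=0.755

largest component: R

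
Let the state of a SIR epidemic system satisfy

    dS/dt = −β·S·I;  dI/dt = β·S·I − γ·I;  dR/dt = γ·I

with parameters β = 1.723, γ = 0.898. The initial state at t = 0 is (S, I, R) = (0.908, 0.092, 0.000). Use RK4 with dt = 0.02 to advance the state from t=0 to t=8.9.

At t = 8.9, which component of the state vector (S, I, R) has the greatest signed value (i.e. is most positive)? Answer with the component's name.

largest component: R

t=0.000: state=(0.908, 0.092, 0.000)
step 1 (dt=0.02): k1=(-0.144, 0.061, 0.083), k2=(-0.145, 0.061, 0.083), k3=(-0.145, 0.061, 0.083), k4=(-0.145, 0.062, 0.084); state += dt/6·(k1+2k2+2k3+k4)
t=0.020: state=(0.905, 0.093, 0.002)
t=0.040: state=(0.902, 0.094, 0.003)
t=0.060: state=(0.899, 0.096, 0.005)
continuing one RK4 step at a time; state shown every 25 steps (Δt=0.5):
t=0.500: state=(0.827, 0.124, 0.048)
t=1.000: state=(0.733, 0.155, 0.111)
t=1.500: state=(0.635, 0.179, 0.187)
t=2.000: state=(0.541, 0.189, 0.270)
t=2.500: state=(0.460, 0.186, 0.354)
t=3.000: state=(0.394, 0.171, 0.435)
t=3.500: state=(0.343, 0.150, 0.507)
t=4.000: state=(0.305, 0.126, 0.569)
t=4.500: state=(0.276, 0.103, 0.620)
t=5.000: state=(0.255, 0.083, 0.662)
t=5.500: state=(0.239, 0.065, 0.695)
t=6.000: state=(0.227, 0.051, 0.721)
t=6.500: state=(0.219, 0.040, 0.742)
t=7.000: state=(0.212, 0.030, 0.757)
t=7.500: state=(0.208, 0.023, 0.769)
t=8.000: state=(0.204, 0.018, 0.778)
t=8.500: state=(0.201, 0.013, 0.785)
t=8.900: state=(0.200, 0.011, 0.790)
compare at T: S=0.200, I=0.011, R=0.790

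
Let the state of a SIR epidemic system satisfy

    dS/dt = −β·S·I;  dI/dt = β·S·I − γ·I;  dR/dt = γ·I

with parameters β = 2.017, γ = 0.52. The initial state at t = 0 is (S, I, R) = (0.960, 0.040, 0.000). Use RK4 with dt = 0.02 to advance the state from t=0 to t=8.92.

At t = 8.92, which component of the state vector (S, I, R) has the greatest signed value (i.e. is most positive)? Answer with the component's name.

t=0.000: state=(0.960, 0.040, 0.000)
step 1 (dt=0.02): k1=(-0.077, 0.057, 0.021), k2=(-0.078, 0.057, 0.021), k3=(-0.078, 0.057, 0.021), k4=(-0.080, 0.058, 0.021); state += dt/6·(k1+2k2+2k3+k4)
t=0.020: state=(0.958, 0.041, 0.000)
t=0.040: state=(0.957, 0.042, 0.001)
t=0.060: state=(0.955, 0.044, 0.001)
continuing one RK4 step at a time; state shown every 25 steps (Δt=0.5):
t=0.500: state=(0.906, 0.079, 0.015)
t=1.000: state=(0.811, 0.146, 0.044)
t=1.500: state=(0.669, 0.238, 0.093)
t=2.000: state=(0.501, 0.331, 0.167)
t=2.500: state=(0.347, 0.391, 0.262)
t=3.000: state=(0.232, 0.402, 0.366)
t=3.500: state=(0.156, 0.376, 0.468)
t=4.000: state=(0.109, 0.331, 0.560)
t=4.500: state=(0.080, 0.280, 0.639)
t=5.000: state=(0.062, 0.232, 0.706)
t=5.500: state=(0.050, 0.189, 0.761)
t=6.000: state=(0.042, 0.153, 0.805)
t=6.500: state=(0.037, 0.123, 0.841)
t=7.000: state=(0.033, 0.098, 0.869)
t=7.500: state=(0.030, 0.078, 0.892)
t=8.000: state=(0.028, 0.062, 0.910)
t=8.500: state=(0.027, 0.049, 0.924)
t=8.920: state=(0.026, 0.040, 0.934)
compare at T: S=0.026, I=0.040, R=0.934

largest component: R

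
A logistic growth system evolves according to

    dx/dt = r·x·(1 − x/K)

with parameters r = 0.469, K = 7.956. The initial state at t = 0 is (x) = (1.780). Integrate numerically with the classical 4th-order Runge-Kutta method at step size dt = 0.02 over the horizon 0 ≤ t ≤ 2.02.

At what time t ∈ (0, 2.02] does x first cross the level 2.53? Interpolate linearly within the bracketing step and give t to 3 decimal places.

t = 1.026

t=0.000: state=(1.780)
step 1 (dt=0.02): k1=(0.648), k2=(0.650), k3=(0.650), k4=(0.651); state += dt/6·(k1+2k2+2k3+k4)
t=0.020: state=(1.793)
t=0.040: state=(1.806)
t=0.060: state=(1.819)
continuing one RK4 step at a time; state shown every 5 steps (Δt=0.1):
t=0.100: state=(1.846)
t=0.200: state=(1.913)
t=0.300: state=(1.982)
t=0.400: state=(2.053)
t=0.500: state=(2.125)
t=0.600: state=(2.199)
t=0.700: state=(2.274)
t=0.800: state=(2.351)
t=0.900: state=(2.429)
t=1.000: state=(2.509)
t=1.020: state=(2.525)
next step: t=1.040: state=(2.542) — x has crossed 2.53
linear interpolation between t=1.020 (2.52535) and t=1.040 (2.54155) → t≈1.026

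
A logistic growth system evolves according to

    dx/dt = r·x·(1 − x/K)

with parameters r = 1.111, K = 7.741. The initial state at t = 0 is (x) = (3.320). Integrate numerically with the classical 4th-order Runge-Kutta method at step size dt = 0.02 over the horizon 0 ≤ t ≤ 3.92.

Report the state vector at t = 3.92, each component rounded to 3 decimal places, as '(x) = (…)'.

(x) = (7.611)

t=0.000: state=(3.320)
step 1 (dt=0.02): k1=(2.107), k2=(2.110), k3=(2.110), k4=(2.113); state += dt/6·(k1+2k2+2k3+k4)
t=0.020: state=(3.362)
t=0.040: state=(3.405)
t=0.060: state=(3.447)
continuing one RK4 step at a time; state shown every 10 steps (Δt=0.2):
t=0.200: state=(3.746)
t=0.400: state=(4.176)
t=0.600: state=(4.598)
t=0.800: state=(5.002)
t=1.000: state=(5.382)
t=1.200: state=(5.730)
t=1.400: state=(6.042)
t=1.600: state=(6.319)
t=1.800: state=(6.559)
t=2.000: state=(6.765)
t=2.200: state=(6.939)
t=2.400: state=(7.085)
t=2.600: state=(7.207)
t=2.800: state=(7.307)
t=3.000: state=(7.390)
t=3.200: state=(7.457)
t=3.400: state=(7.512)
t=3.600: state=(7.557)
t=3.800: state=(7.593)
t=3.920: state=(7.611)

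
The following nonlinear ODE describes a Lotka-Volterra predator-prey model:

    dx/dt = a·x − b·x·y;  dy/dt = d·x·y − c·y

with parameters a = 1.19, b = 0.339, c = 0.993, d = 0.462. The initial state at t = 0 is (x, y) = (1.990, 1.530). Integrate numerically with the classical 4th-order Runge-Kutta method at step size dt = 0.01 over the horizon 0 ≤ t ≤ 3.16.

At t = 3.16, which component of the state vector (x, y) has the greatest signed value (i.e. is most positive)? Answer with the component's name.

t=0.000: state=(1.990, 1.530)
step 1 (dt=0.01): k1=(1.336, -0.113), k2=(1.341, -0.108), k3=(1.341, -0.108), k4=(1.346, -0.103); state += dt/6·(k1+2k2+2k3+k4)
t=0.010: state=(2.003, 1.529)
t=0.020: state=(2.017, 1.528)
t=0.030: state=(2.031, 1.527)
continuing one RK4 step at a time; state shown every 20 steps (Δt=0.2):
t=0.200: state=(2.277, 1.527)
t=0.400: state=(2.601, 1.568)
t=0.600: state=(2.959, 1.662)
t=0.800: state=(3.337, 1.823)
t=1.000: state=(3.713, 2.070)
t=1.200: state=(4.047, 2.430)
t=1.400: state=(4.285, 2.931)
t=1.600: state=(4.362, 3.588)
t=1.800: state=(4.227, 4.382)
t=2.000: state=(3.871, 5.231)
t=2.200: state=(3.354, 5.993)
t=2.400: state=(2.779, 6.523)
t=2.600: state=(2.245, 6.742)
t=2.800: state=(1.805, 6.659)
t=3.000: state=(1.472, 6.347)
t=3.160: state=(1.274, 5.991)
compare at T: x=1.274, y=5.991

largest component: y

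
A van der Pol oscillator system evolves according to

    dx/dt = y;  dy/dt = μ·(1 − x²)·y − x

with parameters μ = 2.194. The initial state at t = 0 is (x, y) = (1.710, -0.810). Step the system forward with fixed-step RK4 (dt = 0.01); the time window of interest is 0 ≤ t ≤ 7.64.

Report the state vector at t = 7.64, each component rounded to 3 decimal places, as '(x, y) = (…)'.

t=0.000: state=(1.710, -0.810)
step 1 (dt=0.01): k1=(-0.810, 1.709), k2=(-0.801, 1.653), k3=(-0.802, 1.654), k4=(-0.793, 1.600); state += dt/6·(k1+2k2+2k3+k4)
t=0.010: state=(1.702, -0.793)
t=0.020: state=(1.694, -0.778)
t=0.030: state=(1.686, -0.763)
continuing one RK4 step at a time; state shown every 25 steps (Δt=0.25):
t=0.250: state=(1.540, -0.604)
t=0.500: state=(1.393, -0.597)
t=0.750: state=(1.235, -0.674)
t=1.000: state=(1.049, -0.835)
t=1.250: state=(0.806, -1.140)
t=1.500: state=(0.453, -1.760)
t=1.750: state=(-0.128, -3.012)
t=2.000: state=(-1.052, -4.048)
t=2.250: state=(-1.828, -1.763)
t=2.500: state=(-2.021, -0.128)
t=2.750: state=(-1.998, 0.221)
t=3.000: state=(-1.931, 0.295)
t=3.250: state=(-1.853, 0.327)
t=3.500: state=(-1.768, 0.354)
t=3.750: state=(-1.676, 0.386)
t=4.000: state=(-1.574, 0.427)
t=4.250: state=(-1.461, 0.483)
t=4.500: state=(-1.331, 0.562)
t=4.750: state=(-1.176, 0.681)
t=5.000: state=(-0.984, 0.881)
t=5.250: state=(-0.722, 1.249)
t=5.500: state=(-0.328, 2.000)
t=5.750: state=(0.336, 3.409)
t=6.000: state=(1.302, 3.740)
t=6.250: state=(1.916, 1.138)
t=6.500: state=(2.021, -0.020)
t=6.750: state=(1.980, -0.250)
t=7.000: state=(1.909, -0.305)
t=7.250: state=(1.829, -0.334)
t=7.500: state=(1.742, -0.363)
t=7.640: state=(1.690, -0.381)

(x, y) = (1.690, -0.381)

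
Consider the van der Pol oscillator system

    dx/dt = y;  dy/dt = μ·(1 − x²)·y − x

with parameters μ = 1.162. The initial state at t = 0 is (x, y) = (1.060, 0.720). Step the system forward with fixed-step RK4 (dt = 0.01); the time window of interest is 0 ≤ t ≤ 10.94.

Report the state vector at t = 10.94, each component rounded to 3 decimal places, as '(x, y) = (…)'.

t=0.000: state=(1.060, 0.720)
step 1 (dt=0.01): k1=(0.720, -1.163), k2=(0.714, -1.173), k3=(0.714, -1.172), k4=(0.708, -1.181); state += dt/6·(k1+2k2+2k3+k4)
t=0.010: state=(1.067, 0.708)
t=0.020: state=(1.074, 0.696)
t=0.030: state=(1.081, 0.684)
continuing one RK4 step at a time; state shown every 50 steps (Δt=0.5):
t=0.500: state=(1.254, 0.050)
t=1.000: state=(1.135, -0.499)
t=1.500: state=(0.760, -1.023)
t=2.000: state=(0.052, -1.897)
t=2.500: state=(-1.122, -2.461)
t=3.000: state=(-1.888, -0.496)
t=3.500: state=(-1.862, 0.384)
t=4.000: state=(-1.599, 0.643)
t=4.500: state=(-1.216, 0.910)
t=5.000: state=(-0.643, 1.459)
t=5.500: state=(0.350, 2.590)
t=6.000: state=(1.648, 1.867)
t=6.500: state=(2.008, -0.071)
t=7.000: state=(1.838, -0.507)
t=7.500: state=(1.535, -0.703)
t=8.000: state=(1.118, -0.997)
t=8.500: state=(0.479, -1.654)
t=9.000: state=(-0.639, -2.795)
t=9.500: state=(-1.819, -1.288)
t=10.000: state=(-1.993, 0.229)
t=10.500: state=(-1.782, 0.551)
t=10.940: state=(-1.503, 0.723)

(x, y) = (-1.503, 0.723)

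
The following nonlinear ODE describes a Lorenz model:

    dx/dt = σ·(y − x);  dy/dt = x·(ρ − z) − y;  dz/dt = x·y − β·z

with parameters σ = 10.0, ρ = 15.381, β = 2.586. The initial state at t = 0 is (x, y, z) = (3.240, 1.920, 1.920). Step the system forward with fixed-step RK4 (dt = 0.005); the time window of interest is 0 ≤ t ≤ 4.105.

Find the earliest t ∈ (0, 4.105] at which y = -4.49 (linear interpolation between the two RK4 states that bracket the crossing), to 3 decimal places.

t=0.000: state=(3.240, 1.920, 1.920)
step 1 (dt=0.005): k1=(-13.200, 41.694, 1.256), k2=(-11.828, 41.135, 1.518), k3=(-11.876, 41.181, 1.519), k4=(-10.547, 40.664, 1.777); state += dt/6·(k1+2k2+2k3+k4)
t=0.005: state=(3.181, 2.126, 1.928)
t=0.010: state=(3.134, 2.327, 1.938)
t=0.015: state=(3.100, 2.524, 1.950)
continuing one RK4 step at a time; state shown every 40 steps (Δt=0.2):
t=0.200: state=(6.894, 10.866, 6.039)
t=0.400: state=(10.920, 7.562, 23.175)
t=0.600: state=(2.134, -0.413, 16.076)
t=0.800: state=(0.089, -0.142, 9.549)
t=1.000: state=(-0.113, -0.182, 5.694)
t=1.200: state=(-0.366, -0.592, 3.409)
t=1.400: state=(-1.343, -2.250, 2.213)
t=1.500: state=(-2.654, -4.465, 2.295)
next step: t=1.505: state=(-2.746, -4.618, 2.326) — y has crossed -4.49
linear interpolation between t=1.500 (-4.46466) and t=1.505 (-4.61838) → t≈1.501

t = 1.501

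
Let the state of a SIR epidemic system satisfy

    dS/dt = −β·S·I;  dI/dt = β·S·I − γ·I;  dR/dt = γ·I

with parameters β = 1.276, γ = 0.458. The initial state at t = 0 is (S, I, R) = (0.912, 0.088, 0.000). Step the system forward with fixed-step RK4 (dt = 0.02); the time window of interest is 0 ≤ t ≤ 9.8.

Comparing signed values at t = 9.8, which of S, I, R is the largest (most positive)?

t=0.000: state=(0.912, 0.088, 0.000)
step 1 (dt=0.02): k1=(-0.102, 0.062, 0.040), k2=(-0.103, 0.062, 0.041), k3=(-0.103, 0.062, 0.041), k4=(-0.104, 0.063, 0.041); state += dt/6·(k1+2k2+2k3+k4)
t=0.020: state=(0.910, 0.089, 0.001)
t=0.040: state=(0.908, 0.091, 0.002)
t=0.060: state=(0.906, 0.092, 0.002)
continuing one RK4 step at a time; state shown every 25 steps (Δt=0.5):
t=0.500: state=(0.853, 0.123, 0.024)
t=1.000: state=(0.778, 0.165, 0.057)
t=1.500: state=(0.691, 0.209, 0.100)
t=2.000: state=(0.596, 0.251, 0.153)
t=2.500: state=(0.502, 0.284, 0.214)
t=3.000: state=(0.416, 0.302, 0.281)
t=3.500: state=(0.343, 0.306, 0.351)
t=4.000: state=(0.283, 0.297, 0.421)
t=4.500: state=(0.235, 0.278, 0.487)
t=5.000: state=(0.198, 0.254, 0.548)
t=5.500: state=(0.170, 0.227, 0.603)
t=6.000: state=(0.148, 0.200, 0.652)
t=6.500: state=(0.132, 0.174, 0.694)
t=7.000: state=(0.119, 0.150, 0.731)
t=7.500: state=(0.109, 0.128, 0.763)
t=8.000: state=(0.101, 0.109, 0.790)
t=8.500: state=(0.095, 0.092, 0.813)
t=9.000: state=(0.090, 0.078, 0.833)
t=9.500: state=(0.086, 0.065, 0.849)
t=9.800: state=(0.084, 0.059, 0.857)
compare at T: S=0.084, I=0.059, R=0.857

largest component: R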